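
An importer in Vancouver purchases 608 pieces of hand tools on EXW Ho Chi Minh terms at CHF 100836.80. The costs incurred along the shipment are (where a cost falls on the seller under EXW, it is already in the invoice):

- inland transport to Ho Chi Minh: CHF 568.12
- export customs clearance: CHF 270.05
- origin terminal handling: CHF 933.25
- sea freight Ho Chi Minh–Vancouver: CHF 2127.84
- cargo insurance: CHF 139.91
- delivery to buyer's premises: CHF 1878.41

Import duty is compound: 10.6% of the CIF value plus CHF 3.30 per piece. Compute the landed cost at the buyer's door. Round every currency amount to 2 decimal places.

Total landed cost: CHF 119877.63

EXW: the seller makes goods available at their premises; the buyer bears all onward costs.
CIF value = EXW price + inland to port + export clearance + origin terminal + freight + insurance = 100836.80 + 568.12 + 270.05 + 933.25 + 2127.84 + 139.91 = 104875.97
Ad valorem component: 104875.97 × 10.6% = 11116.85
Specific component: 608 × 3.30 = 2006.40
Import duty = 11116.85 + 2006.40 = 13123.25
Buyer bears: inland to port 568.12 + export clearance 270.05 + origin terminal 933.25 + freight 2127.84 + insurance 139.91 + delivery 1878.41 + duty 13123.25 = 19040.83
Landed cost = invoice 100836.80 + 19040.83 = 119877.63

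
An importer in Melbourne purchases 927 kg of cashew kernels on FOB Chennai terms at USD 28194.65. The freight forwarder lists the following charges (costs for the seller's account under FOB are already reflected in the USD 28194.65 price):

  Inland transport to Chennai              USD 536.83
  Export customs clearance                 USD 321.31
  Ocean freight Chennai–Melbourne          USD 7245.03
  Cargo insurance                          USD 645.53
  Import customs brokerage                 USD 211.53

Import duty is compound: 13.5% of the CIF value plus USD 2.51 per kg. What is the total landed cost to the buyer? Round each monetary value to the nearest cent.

FOB: the seller bears costs until goods are on board at the origin port; the buyer bears freight, insurance and all costs thereafter.
Already in the invoice (seller's account under FOB): inland to port, export clearance — exclude.
CIF value = FOB price + freight + insurance = 28194.65 + 7245.03 + 645.53 = 36085.21
Ad valorem component: 36085.21 × 13.5% = 4871.50
Specific component: 927 × 2.51 = 2326.77
Import duty = 4871.50 + 2326.77 = 7198.27
Buyer bears: freight 7245.03 + insurance 645.53 + brokerage 211.53 + duty 7198.27 = 15300.36
Landed cost = invoice 28194.65 + 15300.36 = 43495.01

Total landed cost: USD 43495.01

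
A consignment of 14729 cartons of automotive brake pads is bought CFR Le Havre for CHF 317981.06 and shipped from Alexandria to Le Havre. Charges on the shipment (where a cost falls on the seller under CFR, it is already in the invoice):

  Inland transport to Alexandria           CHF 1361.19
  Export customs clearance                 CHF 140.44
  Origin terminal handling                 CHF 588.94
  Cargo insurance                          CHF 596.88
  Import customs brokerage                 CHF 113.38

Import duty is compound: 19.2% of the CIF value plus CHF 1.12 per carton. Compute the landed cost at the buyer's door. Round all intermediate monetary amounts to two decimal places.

CFR: the seller pays costs through ocean freight to the destination port, but not insurance.
Already in the invoice (seller's account under CFR): inland to port, export clearance, origin terminal — exclude.
CIF value = CFR price + insurance = 317981.06 + 596.88 = 318577.94
Ad valorem component: 318577.94 × 19.2% = 61166.96
Specific component: 14729 × 1.12 = 16496.48
Import duty = 61166.96 + 16496.48 = 77663.44
Buyer bears: insurance 596.88 + brokerage 113.38 + duty 77663.44 = 78373.70
Landed cost = invoice 317981.06 + 78373.70 = 396354.76

Total landed cost: CHF 396354.76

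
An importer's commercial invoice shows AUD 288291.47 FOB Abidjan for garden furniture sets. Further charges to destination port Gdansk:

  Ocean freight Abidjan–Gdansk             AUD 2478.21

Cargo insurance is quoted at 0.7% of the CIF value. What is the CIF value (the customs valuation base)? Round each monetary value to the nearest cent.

CIF value: AUD 292819.42

Let C be the CIF value. C = FOB price + freight + 0.7% × C
C − 0.7% × C = 288291.47 + 2478.21
0.993 × C = 290769.68
C = 290769.68 / 0.993 = 292819.42
Insurance premium = 0.7% × 292819.42 = 2049.74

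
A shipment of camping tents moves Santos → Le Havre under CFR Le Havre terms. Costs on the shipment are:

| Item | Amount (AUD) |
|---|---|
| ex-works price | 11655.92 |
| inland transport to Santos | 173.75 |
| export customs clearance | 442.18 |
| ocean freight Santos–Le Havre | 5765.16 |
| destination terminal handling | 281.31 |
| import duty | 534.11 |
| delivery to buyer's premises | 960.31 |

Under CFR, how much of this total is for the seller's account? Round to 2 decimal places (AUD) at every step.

Seller's account: AUD 18037.01

CFR: the seller pays costs through ocean freight to the destination port, but not insurance.
Seller's account: goods 11655.92 + inland to port 173.75 + export clearance 442.18 + freight 5765.16 = 18037.01
Buyer's account: destination terminal 281.31 + duty 534.11 + delivery 960.31 = 1775.73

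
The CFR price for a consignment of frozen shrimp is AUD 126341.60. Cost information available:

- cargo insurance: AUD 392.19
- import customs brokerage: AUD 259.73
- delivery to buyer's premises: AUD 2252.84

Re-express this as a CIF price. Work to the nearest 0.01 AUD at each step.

CIF price: AUD 126733.79

Not relevant to the conversion: brokerage, delivery — on the buyer under both terms; not part of either seller's price.
From CFR to CIF, the seller additionally bears: insurance.
CIF price = 126341.60 + 392.19 = 126733.79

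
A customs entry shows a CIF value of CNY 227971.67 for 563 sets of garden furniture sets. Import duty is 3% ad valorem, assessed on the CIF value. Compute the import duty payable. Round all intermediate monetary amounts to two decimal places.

Import duty: CNY 6839.15

Import duty = 227971.67 × 3% = 6839.15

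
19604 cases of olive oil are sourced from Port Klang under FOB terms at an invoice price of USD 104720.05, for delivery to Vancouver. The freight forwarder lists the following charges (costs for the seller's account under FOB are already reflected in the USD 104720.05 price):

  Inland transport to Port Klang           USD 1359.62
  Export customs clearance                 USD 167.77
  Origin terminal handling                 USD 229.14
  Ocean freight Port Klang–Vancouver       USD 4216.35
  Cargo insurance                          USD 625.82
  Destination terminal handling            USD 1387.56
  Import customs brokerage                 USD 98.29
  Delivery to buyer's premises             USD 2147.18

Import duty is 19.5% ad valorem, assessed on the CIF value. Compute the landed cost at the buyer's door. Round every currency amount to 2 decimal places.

FOB: the seller bears costs until goods are on board at the origin port; the buyer bears freight, insurance and all costs thereafter.
Already in the invoice (seller's account under FOB): inland to port, export clearance, origin terminal — exclude.
CIF value = FOB price + freight + insurance = 104720.05 + 4216.35 + 625.82 = 109562.22
Import duty = 109562.22 × 19.5% = 21364.63
Buyer bears: freight 4216.35 + insurance 625.82 + destination terminal 1387.56 + brokerage 98.29 + delivery 2147.18 + duty 21364.63 = 29839.83
Landed cost = invoice 104720.05 + 29839.83 = 134559.88

Total landed cost: USD 134559.88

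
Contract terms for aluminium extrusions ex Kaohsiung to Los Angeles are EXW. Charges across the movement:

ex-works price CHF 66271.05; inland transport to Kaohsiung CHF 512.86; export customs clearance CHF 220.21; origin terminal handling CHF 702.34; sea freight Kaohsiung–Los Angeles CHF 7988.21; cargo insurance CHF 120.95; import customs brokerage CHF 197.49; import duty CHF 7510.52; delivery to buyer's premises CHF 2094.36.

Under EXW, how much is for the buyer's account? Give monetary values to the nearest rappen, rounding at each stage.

Buyer's account: CHF 19346.94

EXW: the seller makes goods available at their premises; the buyer bears all onward costs.
Seller's account: goods 66271.05 = 66271.05
Buyer's account: inland to port 512.86 + export clearance 220.21 + origin terminal 702.34 + freight 7988.21 + insurance 120.95 + brokerage 197.49 + duty 7510.52 + delivery 2094.36 = 19346.94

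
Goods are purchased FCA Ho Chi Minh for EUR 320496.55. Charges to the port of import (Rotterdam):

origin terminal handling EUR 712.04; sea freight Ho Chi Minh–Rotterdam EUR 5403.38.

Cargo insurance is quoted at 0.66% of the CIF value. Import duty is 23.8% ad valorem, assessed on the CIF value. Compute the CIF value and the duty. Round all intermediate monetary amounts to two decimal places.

CIF value: EUR 328781.93; import duty: EUR 78250.10

Let C be the CIF value. C = FCA price + pre-shipment costs + freight + 0.66% × C
C − 0.66% × C = 320496.55 + 712.04 + 5403.38
0.9934 × C = 326611.97
C = 326611.97 / 0.9934 = 328781.93
Insurance premium = 0.66% × 328781.93 = 2169.96
Import duty = 328781.93 × 23.8% = 78250.10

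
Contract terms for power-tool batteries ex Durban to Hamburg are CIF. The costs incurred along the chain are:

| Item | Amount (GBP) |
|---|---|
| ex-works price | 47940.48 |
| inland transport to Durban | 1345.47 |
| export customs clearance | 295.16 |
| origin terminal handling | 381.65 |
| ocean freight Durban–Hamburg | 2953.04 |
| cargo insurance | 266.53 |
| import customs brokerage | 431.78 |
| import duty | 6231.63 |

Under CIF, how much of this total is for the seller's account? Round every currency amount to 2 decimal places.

CIF: the seller pays costs through ocean freight and marine insurance to the destination port.
Seller's account: goods 47940.48 + inland to port 1345.47 + export clearance 295.16 + origin terminal 381.65 + freight 2953.04 + insurance 266.53 = 53182.33
Buyer's account: brokerage 431.78 + duty 6231.63 = 6663.41

Seller's account: GBP 53182.33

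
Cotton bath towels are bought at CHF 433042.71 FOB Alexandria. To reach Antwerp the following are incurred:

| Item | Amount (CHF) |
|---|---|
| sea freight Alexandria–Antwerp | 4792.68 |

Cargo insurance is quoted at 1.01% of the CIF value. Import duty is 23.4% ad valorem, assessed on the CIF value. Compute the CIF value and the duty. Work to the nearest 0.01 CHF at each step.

CIF value: CHF 442302.65; import duty: CHF 103498.82

Let C be the CIF value. C = FOB price + freight + 1.01% × C
C − 1.01% × C = 433042.71 + 4792.68
0.9899 × C = 437835.39
C = 437835.39 / 0.9899 = 442302.65
Insurance premium = 1.01% × 442302.65 = 4467.26
Import duty = 442302.65 × 23.4% = 103498.82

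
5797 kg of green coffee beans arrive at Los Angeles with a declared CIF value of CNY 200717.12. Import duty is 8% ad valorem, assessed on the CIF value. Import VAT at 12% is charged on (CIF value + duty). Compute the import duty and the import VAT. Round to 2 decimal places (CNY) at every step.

Import duty = 200717.12 × 8% = 16057.37
VAT base = CIF + duty = 200717.12 + 16057.37 = 216774.49
Import VAT = 216774.49 × 12% = 26012.94

Import duty: CNY 16057.37; import VAT: CNY 26012.94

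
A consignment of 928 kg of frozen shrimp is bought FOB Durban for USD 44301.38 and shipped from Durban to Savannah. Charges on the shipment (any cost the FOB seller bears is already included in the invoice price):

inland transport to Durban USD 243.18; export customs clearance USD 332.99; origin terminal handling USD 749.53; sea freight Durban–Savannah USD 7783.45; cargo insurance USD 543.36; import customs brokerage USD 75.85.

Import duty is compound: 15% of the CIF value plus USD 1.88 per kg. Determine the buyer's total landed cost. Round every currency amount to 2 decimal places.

Total landed cost: USD 62342.91

FOB: the seller bears costs until goods are on board at the origin port; the buyer bears freight, insurance and all costs thereafter.
Already in the invoice (seller's account under FOB): inland to port, export clearance, origin terminal — exclude.
CIF value = FOB price + freight + insurance = 44301.38 + 7783.45 + 543.36 = 52628.19
Ad valorem component: 52628.19 × 15% = 7894.23
Specific component: 928 × 1.88 = 1744.64
Import duty = 7894.23 + 1744.64 = 9638.87
Buyer bears: freight 7783.45 + insurance 543.36 + brokerage 75.85 + duty 9638.87 = 18041.53
Landed cost = invoice 44301.38 + 18041.53 = 62342.91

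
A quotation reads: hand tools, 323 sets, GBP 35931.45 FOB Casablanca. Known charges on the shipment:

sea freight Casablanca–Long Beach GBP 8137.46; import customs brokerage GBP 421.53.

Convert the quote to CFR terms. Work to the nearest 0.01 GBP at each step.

CFR price: GBP 44068.91

Not relevant to the conversion: brokerage — on the buyer under both terms; not part of either seller's price.
From FOB to CFR, the seller additionally bears: freight.
CFR price = 35931.45 + 8137.46 = 44068.91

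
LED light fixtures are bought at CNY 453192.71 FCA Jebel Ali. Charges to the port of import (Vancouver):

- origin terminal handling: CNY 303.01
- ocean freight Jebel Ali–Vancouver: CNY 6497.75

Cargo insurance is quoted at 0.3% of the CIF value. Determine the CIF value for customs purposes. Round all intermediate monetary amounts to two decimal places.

CIF value: CNY 461377.60

Let C be the CIF value. C = FCA price + pre-shipment costs + freight + 0.3% × C
C − 0.3% × C = 453192.71 + 303.01 + 6497.75
0.997 × C = 459993.47
C = 459993.47 / 0.997 = 461377.60
Insurance premium = 0.3% × 461377.60 = 1384.13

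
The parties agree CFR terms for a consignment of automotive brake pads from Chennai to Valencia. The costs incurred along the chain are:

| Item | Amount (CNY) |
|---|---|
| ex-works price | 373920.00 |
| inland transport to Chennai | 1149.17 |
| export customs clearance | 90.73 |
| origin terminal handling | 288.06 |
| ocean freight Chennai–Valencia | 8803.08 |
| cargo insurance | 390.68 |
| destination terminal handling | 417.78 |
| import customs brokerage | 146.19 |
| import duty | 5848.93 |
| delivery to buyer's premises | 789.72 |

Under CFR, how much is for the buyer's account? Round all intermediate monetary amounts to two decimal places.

Buyer's account: CNY 7593.30

CFR: the seller pays costs through ocean freight to the destination port, but not insurance.
Seller's account: goods 373920.00 + inland to port 1149.17 + export clearance 90.73 + origin terminal 288.06 + freight 8803.08 = 384251.04
Buyer's account: insurance 390.68 + destination terminal 417.78 + brokerage 146.19 + duty 5848.93 + delivery 789.72 = 7593.30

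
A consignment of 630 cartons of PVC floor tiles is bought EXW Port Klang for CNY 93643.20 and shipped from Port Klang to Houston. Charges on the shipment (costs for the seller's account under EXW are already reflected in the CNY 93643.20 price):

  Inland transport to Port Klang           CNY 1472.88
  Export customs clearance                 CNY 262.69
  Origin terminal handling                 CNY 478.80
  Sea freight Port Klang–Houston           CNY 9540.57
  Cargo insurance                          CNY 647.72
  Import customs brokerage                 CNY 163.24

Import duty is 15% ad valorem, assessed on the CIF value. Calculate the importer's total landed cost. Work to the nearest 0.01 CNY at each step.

Total landed cost: CNY 122115.98

EXW: the seller makes goods available at their premises; the buyer bears all onward costs.
CIF value = EXW price + inland to port + export clearance + origin terminal + freight + insurance = 93643.20 + 1472.88 + 262.69 + 478.80 + 9540.57 + 647.72 = 106045.86
Import duty = 106045.86 × 15% = 15906.88
Buyer bears: inland to port 1472.88 + export clearance 262.69 + origin terminal 478.80 + freight 9540.57 + insurance 647.72 + brokerage 163.24 + duty 15906.88 = 28472.78
Landed cost = invoice 93643.20 + 28472.78 = 122115.98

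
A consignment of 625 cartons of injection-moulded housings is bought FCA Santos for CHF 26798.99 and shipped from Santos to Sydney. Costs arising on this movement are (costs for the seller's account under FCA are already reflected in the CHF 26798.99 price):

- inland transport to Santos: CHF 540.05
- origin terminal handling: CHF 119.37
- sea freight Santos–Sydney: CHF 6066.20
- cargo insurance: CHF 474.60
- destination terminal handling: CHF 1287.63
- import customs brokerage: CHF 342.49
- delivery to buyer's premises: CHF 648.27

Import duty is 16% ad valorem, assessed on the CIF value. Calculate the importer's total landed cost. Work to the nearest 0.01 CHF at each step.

FCA: the seller delivers export-cleared goods to the carrier; the buyer bears costs from that point.
Already in the invoice (seller's account under FCA): inland to port — exclude.
CIF value = FCA price + origin terminal + freight + insurance = 26798.99 + 119.37 + 6066.20 + 474.60 = 33459.16
Import duty = 33459.16 × 16% = 5353.47
Buyer bears: origin terminal 119.37 + freight 6066.20 + insurance 474.60 + destination terminal 1287.63 + brokerage 342.49 + delivery 648.27 + duty 5353.47 = 14292.03
Landed cost = invoice 26798.99 + 14292.03 = 41091.02

Total landed cost: CHF 41091.02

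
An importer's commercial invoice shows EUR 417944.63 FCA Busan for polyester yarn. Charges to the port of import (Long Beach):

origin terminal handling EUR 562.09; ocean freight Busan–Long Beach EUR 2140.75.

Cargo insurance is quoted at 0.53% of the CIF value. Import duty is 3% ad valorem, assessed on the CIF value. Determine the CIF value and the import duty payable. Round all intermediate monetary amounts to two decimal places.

CIF value: EUR 422888.78; import duty: EUR 12686.66

Let C be the CIF value. C = FCA price + pre-shipment costs + freight + 0.53% × C
C − 0.53% × C = 417944.63 + 562.09 + 2140.75
0.9947 × C = 420647.47
C = 420647.47 / 0.9947 = 422888.78
Insurance premium = 0.53% × 422888.78 = 2241.31
Import duty = 422888.78 × 3% = 12686.66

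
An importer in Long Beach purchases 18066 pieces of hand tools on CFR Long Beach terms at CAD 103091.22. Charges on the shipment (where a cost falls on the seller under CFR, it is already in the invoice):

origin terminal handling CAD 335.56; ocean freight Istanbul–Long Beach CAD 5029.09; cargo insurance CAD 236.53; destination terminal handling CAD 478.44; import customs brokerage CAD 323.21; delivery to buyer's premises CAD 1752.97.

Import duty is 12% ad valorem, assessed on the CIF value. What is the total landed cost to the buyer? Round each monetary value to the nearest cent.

CFR: the seller pays costs through ocean freight to the destination port, but not insurance.
Already in the invoice (seller's account under CFR): origin terminal, freight — exclude.
CIF value = CFR price + insurance = 103091.22 + 236.53 = 103327.75
Import duty = 103327.75 × 12% = 12399.33
Buyer bears: insurance 236.53 + destination terminal 478.44 + brokerage 323.21 + delivery 1752.97 + duty 12399.33 = 15190.48
Landed cost = invoice 103091.22 + 15190.48 = 118281.70

Total landed cost: CAD 118281.70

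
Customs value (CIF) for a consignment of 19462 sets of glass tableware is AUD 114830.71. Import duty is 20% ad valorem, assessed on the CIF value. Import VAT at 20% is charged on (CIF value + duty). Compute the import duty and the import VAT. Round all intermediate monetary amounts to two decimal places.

Import duty = 114830.71 × 20% = 22966.14
VAT base = CIF + duty = 114830.71 + 22966.14 = 137796.85
Import VAT = 137796.85 × 20% = 27559.37

Import duty: AUD 22966.14; import VAT: AUD 27559.37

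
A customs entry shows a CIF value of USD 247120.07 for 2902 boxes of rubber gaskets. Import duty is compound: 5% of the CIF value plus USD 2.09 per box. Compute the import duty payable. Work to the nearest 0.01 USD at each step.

Import duty: USD 18421.18

Ad valorem component: 247120.07 × 5% = 12356.00
Specific component: 2902 × 2.09 = 6065.18
Import duty = 12356.00 + 6065.18 = 18421.18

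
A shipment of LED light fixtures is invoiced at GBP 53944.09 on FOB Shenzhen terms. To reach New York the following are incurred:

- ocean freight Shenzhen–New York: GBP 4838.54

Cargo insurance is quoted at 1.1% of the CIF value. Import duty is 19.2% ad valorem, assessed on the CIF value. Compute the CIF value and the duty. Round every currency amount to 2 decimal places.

Let C be the CIF value. C = FOB price + freight + 1.1% × C
C − 1.1% × C = 53944.09 + 4838.54
0.989 × C = 58782.63
C = 58782.63 / 0.989 = 59436.43
Insurance premium = 1.1% × 59436.43 = 653.80
Import duty = 59436.43 × 19.2% = 11411.79

CIF value: GBP 59436.43; import duty: GBP 11411.79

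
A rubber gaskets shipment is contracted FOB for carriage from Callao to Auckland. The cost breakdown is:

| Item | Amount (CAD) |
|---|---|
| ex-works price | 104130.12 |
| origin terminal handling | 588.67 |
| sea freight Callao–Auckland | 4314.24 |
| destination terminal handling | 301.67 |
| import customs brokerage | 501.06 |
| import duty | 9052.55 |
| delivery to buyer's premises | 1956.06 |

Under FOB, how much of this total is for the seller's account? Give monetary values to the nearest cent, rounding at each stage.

FOB: the seller bears costs until goods are on board at the origin port; the buyer bears freight, insurance and all costs thereafter.
Seller's account: goods 104130.12 + origin terminal 588.67 = 104718.79
Buyer's account: freight 4314.24 + destination terminal 301.67 + brokerage 501.06 + duty 9052.55 + delivery 1956.06 = 16125.58

Seller's account: CAD 104718.79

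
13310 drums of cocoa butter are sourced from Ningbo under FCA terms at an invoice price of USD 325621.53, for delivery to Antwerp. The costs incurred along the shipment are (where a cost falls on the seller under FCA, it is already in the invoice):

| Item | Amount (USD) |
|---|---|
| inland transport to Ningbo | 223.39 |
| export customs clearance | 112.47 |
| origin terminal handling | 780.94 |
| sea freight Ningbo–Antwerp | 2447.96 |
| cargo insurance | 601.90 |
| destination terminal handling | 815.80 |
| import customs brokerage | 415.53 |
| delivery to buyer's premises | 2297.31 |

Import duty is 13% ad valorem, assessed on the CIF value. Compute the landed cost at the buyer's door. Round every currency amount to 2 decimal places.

FCA: the seller delivers export-cleared goods to the carrier; the buyer bears costs from that point.
Already in the invoice (seller's account under FCA): inland to port, export clearance — exclude.
CIF value = FCA price + origin terminal + freight + insurance = 325621.53 + 780.94 + 2447.96 + 601.90 = 329452.33
Import duty = 329452.33 × 13% = 42828.80
Buyer bears: origin terminal 780.94 + freight 2447.96 + insurance 601.90 + destination terminal 815.80 + brokerage 415.53 + delivery 2297.31 + duty 42828.80 = 50188.24
Landed cost = invoice 325621.53 + 50188.24 = 375809.77

Total landed cost: USD 375809.77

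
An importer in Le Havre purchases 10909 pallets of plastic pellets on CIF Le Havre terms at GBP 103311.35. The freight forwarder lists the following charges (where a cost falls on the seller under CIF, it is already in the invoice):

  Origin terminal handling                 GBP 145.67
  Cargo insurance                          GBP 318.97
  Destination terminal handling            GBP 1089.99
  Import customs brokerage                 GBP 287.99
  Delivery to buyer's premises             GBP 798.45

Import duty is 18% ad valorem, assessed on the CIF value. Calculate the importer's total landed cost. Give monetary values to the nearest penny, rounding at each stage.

CIF: the seller pays costs through ocean freight and marine insurance to the destination port.
Already in the invoice (seller's account under CIF): origin terminal, insurance — exclude.
The CIF price already equals the CIF value: 103311.35
Import duty = 103311.35 × 18% = 18596.04
Buyer bears: destination terminal 1089.99 + brokerage 287.99 + delivery 798.45 + duty 18596.04 = 20772.47
Landed cost = invoice 103311.35 + 20772.47 = 124083.82

Total landed cost: GBP 124083.82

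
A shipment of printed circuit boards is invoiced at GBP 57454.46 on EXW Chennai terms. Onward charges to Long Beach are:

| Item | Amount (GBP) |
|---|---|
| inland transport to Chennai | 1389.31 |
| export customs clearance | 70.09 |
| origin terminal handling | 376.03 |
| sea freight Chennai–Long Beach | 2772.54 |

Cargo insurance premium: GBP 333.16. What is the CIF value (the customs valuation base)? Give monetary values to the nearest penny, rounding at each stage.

CIF = EXW price + pre-shipment costs + freight + insurance
CIF = 57454.46 + 1389.31 + 70.09 + 376.03 + 2772.54 + 333.16 = 62395.59

CIF value: GBP 62395.59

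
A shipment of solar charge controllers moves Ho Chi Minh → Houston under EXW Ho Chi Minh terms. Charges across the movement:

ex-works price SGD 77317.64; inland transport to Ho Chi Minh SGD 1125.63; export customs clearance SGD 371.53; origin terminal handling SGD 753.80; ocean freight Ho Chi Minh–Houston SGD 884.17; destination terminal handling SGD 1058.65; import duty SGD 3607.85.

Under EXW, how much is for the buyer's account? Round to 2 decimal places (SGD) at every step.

Buyer's account: SGD 7801.63

EXW: the seller makes goods available at their premises; the buyer bears all onward costs.
Seller's account: goods 77317.64 = 77317.64
Buyer's account: inland to port 1125.63 + export clearance 371.53 + origin terminal 753.80 + freight 884.17 + destination terminal 1058.65 + duty 3607.85 = 7801.63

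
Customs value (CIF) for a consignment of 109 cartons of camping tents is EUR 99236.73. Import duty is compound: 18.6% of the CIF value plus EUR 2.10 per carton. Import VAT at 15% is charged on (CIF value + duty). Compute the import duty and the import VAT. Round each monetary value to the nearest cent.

Import duty: EUR 18686.93; import VAT: EUR 17688.55

Ad valorem component: 99236.73 × 18.6% = 18458.03
Specific component: 109 × 2.10 = 228.90
Import duty = 18458.03 + 228.90 = 18686.93
VAT base = CIF + duty = 99236.73 + 18686.93 = 117923.66
Import VAT = 117923.66 × 15% = 17688.55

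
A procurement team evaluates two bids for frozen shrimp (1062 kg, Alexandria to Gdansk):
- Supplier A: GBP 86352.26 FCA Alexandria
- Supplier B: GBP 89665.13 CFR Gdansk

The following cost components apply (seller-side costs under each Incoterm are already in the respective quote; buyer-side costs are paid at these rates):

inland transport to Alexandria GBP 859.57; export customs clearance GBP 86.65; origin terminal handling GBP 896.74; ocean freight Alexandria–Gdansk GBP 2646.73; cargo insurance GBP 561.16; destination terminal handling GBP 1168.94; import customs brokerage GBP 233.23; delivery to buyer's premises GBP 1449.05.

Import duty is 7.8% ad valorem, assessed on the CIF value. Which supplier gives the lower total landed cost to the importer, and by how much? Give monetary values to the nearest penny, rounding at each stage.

Supplier B is cheaper by GBP 248.59

Supplier A (FCA):
CIF value = FCA price + origin terminal + freight + insurance = 86352.26 + 896.74 + 2646.73 + 561.16 = 90456.89
Import duty = 90456.89 × 7.8% = 7055.64
Buyer bears (A): 896.74 + 2646.73 + 561.16 + 1168.94 + 233.23 + 1449.05 = 6955.85
Landed cost (A) = invoice 86352.26 + 6955.85 + duty 7055.64 = 100363.75
Supplier B (CFR):
CIF value = CFR price + insurance = 89665.13 + 561.16 = 90226.29
Import duty = 90226.29 × 7.8% = 7037.65
Buyer bears (B): 561.16 + 1168.94 + 233.23 + 1449.05 = 3412.38
Landed cost (B) = invoice 89665.13 + 3412.38 + duty 7037.65 = 100115.16
Difference = |100363.75 − 100115.16| = 248.59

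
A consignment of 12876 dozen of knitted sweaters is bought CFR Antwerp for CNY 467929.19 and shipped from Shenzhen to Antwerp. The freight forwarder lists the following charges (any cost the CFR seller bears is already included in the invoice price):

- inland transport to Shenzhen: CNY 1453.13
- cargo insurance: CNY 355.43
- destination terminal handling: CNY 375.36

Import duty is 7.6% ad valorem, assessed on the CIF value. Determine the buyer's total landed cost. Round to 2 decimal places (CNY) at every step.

Total landed cost: CNY 504249.61

CFR: the seller pays costs through ocean freight to the destination port, but not insurance.
Already in the invoice (seller's account under CFR): inland to port — exclude.
CIF value = CFR price + insurance = 467929.19 + 355.43 = 468284.62
Import duty = 468284.62 × 7.6% = 35589.63
Buyer bears: insurance 355.43 + destination terminal 375.36 + duty 35589.63 = 36320.42
Landed cost = invoice 467929.19 + 36320.42 = 504249.61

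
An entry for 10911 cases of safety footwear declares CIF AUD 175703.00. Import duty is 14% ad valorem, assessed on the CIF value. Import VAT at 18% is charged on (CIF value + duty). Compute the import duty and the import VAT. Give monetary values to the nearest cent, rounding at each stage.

Import duty: AUD 24598.42; import VAT: AUD 36054.26

Import duty = 175703.00 × 14% = 24598.42
VAT base = CIF + duty = 175703.00 + 24598.42 = 200301.42
Import VAT = 200301.42 × 18% = 36054.26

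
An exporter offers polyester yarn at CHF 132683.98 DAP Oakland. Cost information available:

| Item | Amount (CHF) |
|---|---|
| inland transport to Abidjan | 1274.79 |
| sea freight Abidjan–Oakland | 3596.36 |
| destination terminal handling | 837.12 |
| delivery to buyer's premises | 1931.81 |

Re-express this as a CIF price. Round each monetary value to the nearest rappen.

CIF price: CHF 129915.05

Not relevant to the conversion: inland to port, freight — on the seller under both DAP and CIF; already in the DAP price and stays in the CIF price.
From DAP to CIF, the seller no longer bears: destination terminal, delivery.
CIF price = 132683.98 − 837.12 − 1931.81 = 129915.05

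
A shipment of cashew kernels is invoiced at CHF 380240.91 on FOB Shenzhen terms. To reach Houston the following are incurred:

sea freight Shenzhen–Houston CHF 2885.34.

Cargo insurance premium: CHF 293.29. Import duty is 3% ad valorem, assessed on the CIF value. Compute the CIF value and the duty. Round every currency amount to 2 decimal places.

CIF value: CHF 383419.54; import duty: CHF 11502.59

CIF = FOB price + freight + insurance
CIF = 380240.91 + 2885.34 + 293.29 = 383419.54
Import duty = 383419.54 × 3% = 11502.59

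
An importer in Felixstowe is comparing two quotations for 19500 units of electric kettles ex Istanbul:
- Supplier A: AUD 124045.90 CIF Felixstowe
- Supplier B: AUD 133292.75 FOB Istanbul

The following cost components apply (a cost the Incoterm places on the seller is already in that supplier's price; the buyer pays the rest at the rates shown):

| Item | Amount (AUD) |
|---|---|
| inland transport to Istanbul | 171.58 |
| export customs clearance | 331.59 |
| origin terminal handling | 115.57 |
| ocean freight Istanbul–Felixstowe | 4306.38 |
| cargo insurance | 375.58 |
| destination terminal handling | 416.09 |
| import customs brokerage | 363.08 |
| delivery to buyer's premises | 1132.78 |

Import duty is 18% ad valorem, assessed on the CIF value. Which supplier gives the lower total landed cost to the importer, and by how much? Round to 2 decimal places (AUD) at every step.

Supplier A (CIF):
The CIF price already equals the CIF value: 124045.90
Import duty = 124045.90 × 18% = 22328.26
Buyer bears (A): 416.09 + 363.08 + 1132.78 = 1911.95
Landed cost (A) = invoice 124045.90 + 1911.95 + duty 22328.26 = 148286.11
Supplier B (FOB):
CIF value = FOB price + freight + insurance = 133292.75 + 4306.38 + 375.58 = 137974.71
Import duty = 137974.71 × 18% = 24835.45
Buyer bears (B): 4306.38 + 375.58 + 416.09 + 363.08 + 1132.78 = 6593.91
Landed cost (B) = invoice 133292.75 + 6593.91 + duty 24835.45 = 164722.11
Difference = |148286.11 − 164722.11| = 16436.00

Supplier A is cheaper by AUD 16436.00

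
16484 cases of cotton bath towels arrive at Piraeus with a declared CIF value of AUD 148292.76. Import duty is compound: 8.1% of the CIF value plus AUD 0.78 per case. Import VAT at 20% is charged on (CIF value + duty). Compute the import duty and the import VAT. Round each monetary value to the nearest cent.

Ad valorem component: 148292.76 × 8.1% = 12011.71
Specific component: 16484 × 0.78 = 12857.52
Import duty = 12011.71 + 12857.52 = 24869.23
VAT base = CIF + duty = 148292.76 + 24869.23 = 173161.99
Import VAT = 173161.99 × 20% = 34632.40

Import duty: AUD 24869.23; import VAT: AUD 34632.40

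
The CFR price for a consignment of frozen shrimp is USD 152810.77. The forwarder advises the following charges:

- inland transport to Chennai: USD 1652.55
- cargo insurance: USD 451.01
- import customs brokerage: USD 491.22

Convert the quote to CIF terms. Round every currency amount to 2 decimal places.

Not relevant to the conversion: inland to port — on the seller under both CFR and CIF; already in the CFR price and stays in the CIF price. brokerage — on the buyer under both terms; not part of either seller's price.
From CFR to CIF, the seller additionally bears: insurance.
CIF price = 152810.77 + 451.01 = 153261.78

CIF price: USD 153261.78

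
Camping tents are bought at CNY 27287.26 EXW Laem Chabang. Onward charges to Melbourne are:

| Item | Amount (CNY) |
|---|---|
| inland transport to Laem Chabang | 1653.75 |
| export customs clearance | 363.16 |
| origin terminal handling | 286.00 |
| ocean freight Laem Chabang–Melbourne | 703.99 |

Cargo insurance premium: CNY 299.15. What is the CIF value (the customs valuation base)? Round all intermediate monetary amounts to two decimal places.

CIF value: CNY 30593.31

CIF = EXW price + pre-shipment costs + freight + insurance
CIF = 27287.26 + 1653.75 + 363.16 + 286.00 + 703.99 + 299.15 = 30593.31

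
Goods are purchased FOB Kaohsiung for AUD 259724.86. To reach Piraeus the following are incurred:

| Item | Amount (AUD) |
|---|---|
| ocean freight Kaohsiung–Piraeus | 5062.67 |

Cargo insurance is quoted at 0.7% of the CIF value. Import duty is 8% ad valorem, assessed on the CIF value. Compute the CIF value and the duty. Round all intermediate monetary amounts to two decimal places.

Let C be the CIF value. C = FOB price + freight + 0.7% × C
C − 0.7% × C = 259724.86 + 5062.67
0.993 × C = 264787.53
C = 264787.53 / 0.993 = 266654.11
Insurance premium = 0.7% × 266654.11 = 1866.58
Import duty = 266654.11 × 8% = 21332.33

CIF value: AUD 266654.11; import duty: AUD 21332.33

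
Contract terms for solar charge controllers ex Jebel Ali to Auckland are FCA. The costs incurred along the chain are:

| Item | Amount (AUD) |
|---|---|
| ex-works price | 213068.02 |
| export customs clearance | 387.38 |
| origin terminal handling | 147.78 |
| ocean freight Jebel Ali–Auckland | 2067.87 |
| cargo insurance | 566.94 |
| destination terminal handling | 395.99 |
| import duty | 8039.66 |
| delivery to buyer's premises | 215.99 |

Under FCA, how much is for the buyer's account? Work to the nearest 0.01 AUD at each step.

FCA: the seller delivers export-cleared goods to the carrier; the buyer bears costs from that point.
Seller's account: goods 213068.02 + export clearance 387.38 = 213455.40
Buyer's account: origin terminal 147.78 + freight 2067.87 + insurance 566.94 + destination terminal 395.99 + duty 8039.66 + delivery 215.99 = 11434.23

Buyer's account: AUD 11434.23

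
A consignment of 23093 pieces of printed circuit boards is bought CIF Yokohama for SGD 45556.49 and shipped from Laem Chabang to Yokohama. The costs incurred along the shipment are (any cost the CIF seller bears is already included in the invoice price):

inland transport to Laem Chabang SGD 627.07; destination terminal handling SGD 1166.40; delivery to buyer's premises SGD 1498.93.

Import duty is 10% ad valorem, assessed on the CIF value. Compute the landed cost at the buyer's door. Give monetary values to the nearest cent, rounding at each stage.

Total landed cost: SGD 52777.47

CIF: the seller pays costs through ocean freight and marine insurance to the destination port.
Already in the invoice (seller's account under CIF): inland to port — exclude.
The CIF price already equals the CIF value: 45556.49
Import duty = 45556.49 × 10% = 4555.65
Buyer bears: destination terminal 1166.40 + delivery 1498.93 + duty 4555.65 = 7220.98
Landed cost = invoice 45556.49 + 7220.98 = 52777.47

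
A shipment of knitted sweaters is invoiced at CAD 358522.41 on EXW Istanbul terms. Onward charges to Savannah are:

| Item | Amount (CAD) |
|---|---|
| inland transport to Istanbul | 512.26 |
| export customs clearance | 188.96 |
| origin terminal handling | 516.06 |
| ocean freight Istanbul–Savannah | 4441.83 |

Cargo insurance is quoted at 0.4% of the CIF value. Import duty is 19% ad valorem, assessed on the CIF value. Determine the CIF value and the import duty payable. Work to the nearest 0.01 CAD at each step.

Let C be the CIF value. C = EXW price + pre-shipment costs + freight + 0.4% × C
C − 0.4% × C = 358522.41 + 512.26 + 188.96 + 516.06 + 4441.83
0.996 × C = 364181.52
C = 364181.52 / 0.996 = 365644.10
Insurance premium = 0.4% × 365644.10 = 1462.58
Import duty = 365644.10 × 19% = 69472.38

CIF value: CAD 365644.10; import duty: CAD 69472.38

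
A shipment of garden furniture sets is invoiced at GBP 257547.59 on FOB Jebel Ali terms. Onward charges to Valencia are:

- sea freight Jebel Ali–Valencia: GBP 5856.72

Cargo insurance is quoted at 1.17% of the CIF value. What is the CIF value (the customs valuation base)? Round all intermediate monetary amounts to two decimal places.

Let C be the CIF value. C = FOB price + freight + 1.17% × C
C − 1.17% × C = 257547.59 + 5856.72
0.9883 × C = 263404.31
C = 263404.31 / 0.9883 = 266522.62
Insurance premium = 1.17% × 266522.62 = 3118.31

CIF value: GBP 266522.62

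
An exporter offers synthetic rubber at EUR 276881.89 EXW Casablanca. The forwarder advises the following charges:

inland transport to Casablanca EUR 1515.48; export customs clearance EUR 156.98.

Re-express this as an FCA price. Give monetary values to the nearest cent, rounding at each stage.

From EXW to FCA, the seller additionally bears: inland to port, export clearance.
FCA price = 276881.89 + 1515.48 + 156.98 = 278554.35

FCA price: EUR 278554.35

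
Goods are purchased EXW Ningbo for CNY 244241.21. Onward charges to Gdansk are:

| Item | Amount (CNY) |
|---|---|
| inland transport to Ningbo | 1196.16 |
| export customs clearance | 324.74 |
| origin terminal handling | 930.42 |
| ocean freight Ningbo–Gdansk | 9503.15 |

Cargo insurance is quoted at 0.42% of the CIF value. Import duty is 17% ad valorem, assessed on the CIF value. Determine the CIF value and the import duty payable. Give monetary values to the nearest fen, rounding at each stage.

Let C be the CIF value. C = EXW price + pre-shipment costs + freight + 0.42% × C
C − 0.42% × C = 244241.21 + 1196.16 + 324.74 + 930.42 + 9503.15
0.9958 × C = 256195.68
C = 256195.68 / 0.9958 = 257276.24
Insurance premium = 0.42% × 257276.24 = 1080.56
Import duty = 257276.24 × 17% = 43736.96

CIF value: CNY 257276.24; import duty: CNY 43736.96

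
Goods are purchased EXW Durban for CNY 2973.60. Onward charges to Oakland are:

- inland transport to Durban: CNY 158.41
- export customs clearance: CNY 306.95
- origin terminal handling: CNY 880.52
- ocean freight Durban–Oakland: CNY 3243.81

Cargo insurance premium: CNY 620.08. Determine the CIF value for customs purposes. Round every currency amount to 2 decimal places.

CIF value: CNY 8183.37

CIF = EXW price + pre-shipment costs + freight + insurance
CIF = 2973.60 + 158.41 + 306.95 + 880.52 + 3243.81 + 620.08 = 8183.37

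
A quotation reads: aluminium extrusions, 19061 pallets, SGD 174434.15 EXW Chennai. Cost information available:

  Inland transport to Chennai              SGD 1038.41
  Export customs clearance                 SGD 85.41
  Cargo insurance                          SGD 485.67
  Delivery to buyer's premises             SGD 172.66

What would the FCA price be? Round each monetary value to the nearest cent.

FCA price: SGD 175557.97

Not relevant to the conversion: insurance, delivery — on the buyer under both terms; not part of either seller's price.
From EXW to FCA, the seller additionally bears: inland to port, export clearance.
FCA price = 174434.15 + 1038.41 + 85.41 = 175557.97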